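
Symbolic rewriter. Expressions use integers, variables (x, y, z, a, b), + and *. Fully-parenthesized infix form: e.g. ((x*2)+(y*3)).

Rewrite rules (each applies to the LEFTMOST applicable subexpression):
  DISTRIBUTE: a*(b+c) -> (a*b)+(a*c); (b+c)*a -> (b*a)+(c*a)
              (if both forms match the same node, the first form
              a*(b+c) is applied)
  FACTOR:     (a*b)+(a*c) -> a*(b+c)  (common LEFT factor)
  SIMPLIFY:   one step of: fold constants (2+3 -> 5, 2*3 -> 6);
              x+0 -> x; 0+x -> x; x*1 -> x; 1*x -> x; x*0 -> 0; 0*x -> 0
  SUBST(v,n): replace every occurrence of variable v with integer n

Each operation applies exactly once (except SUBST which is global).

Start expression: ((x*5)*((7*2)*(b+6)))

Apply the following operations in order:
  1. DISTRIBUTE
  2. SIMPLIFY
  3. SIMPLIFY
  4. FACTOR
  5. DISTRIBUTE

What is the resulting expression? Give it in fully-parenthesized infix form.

Answer: ((x*5)*((14*b)+(14*6)))

Derivation:
Start: ((x*5)*((7*2)*(b+6)))
Apply DISTRIBUTE at R (target: ((7*2)*(b+6))): ((x*5)*((7*2)*(b+6))) -> ((x*5)*(((7*2)*b)+((7*2)*6)))
Apply SIMPLIFY at RLL (target: (7*2)): ((x*5)*(((7*2)*b)+((7*2)*6))) -> ((x*5)*((14*b)+((7*2)*6)))
Apply SIMPLIFY at RRL (target: (7*2)): ((x*5)*((14*b)+((7*2)*6))) -> ((x*5)*((14*b)+(14*6)))
Apply FACTOR at R (target: ((14*b)+(14*6))): ((x*5)*((14*b)+(14*6))) -> ((x*5)*(14*(b+6)))
Apply DISTRIBUTE at R (target: (14*(b+6))): ((x*5)*(14*(b+6))) -> ((x*5)*((14*b)+(14*6)))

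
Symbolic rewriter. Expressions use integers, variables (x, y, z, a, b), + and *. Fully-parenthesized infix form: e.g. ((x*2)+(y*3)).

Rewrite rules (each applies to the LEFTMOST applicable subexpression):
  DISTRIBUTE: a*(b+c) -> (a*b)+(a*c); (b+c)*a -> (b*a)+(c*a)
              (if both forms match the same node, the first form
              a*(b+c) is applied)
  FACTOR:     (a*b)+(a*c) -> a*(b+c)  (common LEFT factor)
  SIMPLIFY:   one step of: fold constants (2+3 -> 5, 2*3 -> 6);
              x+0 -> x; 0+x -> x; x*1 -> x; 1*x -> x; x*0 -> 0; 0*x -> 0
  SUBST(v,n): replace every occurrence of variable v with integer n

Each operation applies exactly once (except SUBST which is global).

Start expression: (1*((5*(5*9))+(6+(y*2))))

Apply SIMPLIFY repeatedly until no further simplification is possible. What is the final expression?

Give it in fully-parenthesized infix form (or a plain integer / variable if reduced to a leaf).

Answer: (225+(6+(y*2)))

Derivation:
Start: (1*((5*(5*9))+(6+(y*2))))
Step 1: at root: (1*((5*(5*9))+(6+(y*2)))) -> ((5*(5*9))+(6+(y*2))); overall: (1*((5*(5*9))+(6+(y*2)))) -> ((5*(5*9))+(6+(y*2)))
Step 2: at LR: (5*9) -> 45; overall: ((5*(5*9))+(6+(y*2))) -> ((5*45)+(6+(y*2)))
Step 3: at L: (5*45) -> 225; overall: ((5*45)+(6+(y*2))) -> (225+(6+(y*2)))
Fixed point: (225+(6+(y*2)))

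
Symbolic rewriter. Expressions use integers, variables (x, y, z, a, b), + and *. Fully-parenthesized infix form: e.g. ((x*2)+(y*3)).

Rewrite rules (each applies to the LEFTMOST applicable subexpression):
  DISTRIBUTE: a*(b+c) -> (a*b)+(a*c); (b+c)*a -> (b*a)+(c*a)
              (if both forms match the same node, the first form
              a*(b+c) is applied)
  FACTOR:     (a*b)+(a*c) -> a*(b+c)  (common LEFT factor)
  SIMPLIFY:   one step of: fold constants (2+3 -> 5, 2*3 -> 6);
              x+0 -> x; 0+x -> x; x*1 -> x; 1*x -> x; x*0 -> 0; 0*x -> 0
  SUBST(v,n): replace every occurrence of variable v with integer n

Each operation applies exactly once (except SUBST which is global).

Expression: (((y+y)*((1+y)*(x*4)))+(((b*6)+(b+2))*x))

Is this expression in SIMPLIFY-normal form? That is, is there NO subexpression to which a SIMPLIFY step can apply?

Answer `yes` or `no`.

Answer: yes

Derivation:
Expression: (((y+y)*((1+y)*(x*4)))+(((b*6)+(b+2))*x))
Scanning for simplifiable subexpressions (pre-order)...
  at root: (((y+y)*((1+y)*(x*4)))+(((b*6)+(b+2))*x)) (not simplifiable)
  at L: ((y+y)*((1+y)*(x*4))) (not simplifiable)
  at LL: (y+y) (not simplifiable)
  at LR: ((1+y)*(x*4)) (not simplifiable)
  at LRL: (1+y) (not simplifiable)
  at LRR: (x*4) (not simplifiable)
  at R: (((b*6)+(b+2))*x) (not simplifiable)
  at RL: ((b*6)+(b+2)) (not simplifiable)
  at RLL: (b*6) (not simplifiable)
  at RLR: (b+2) (not simplifiable)
Result: no simplifiable subexpression found -> normal form.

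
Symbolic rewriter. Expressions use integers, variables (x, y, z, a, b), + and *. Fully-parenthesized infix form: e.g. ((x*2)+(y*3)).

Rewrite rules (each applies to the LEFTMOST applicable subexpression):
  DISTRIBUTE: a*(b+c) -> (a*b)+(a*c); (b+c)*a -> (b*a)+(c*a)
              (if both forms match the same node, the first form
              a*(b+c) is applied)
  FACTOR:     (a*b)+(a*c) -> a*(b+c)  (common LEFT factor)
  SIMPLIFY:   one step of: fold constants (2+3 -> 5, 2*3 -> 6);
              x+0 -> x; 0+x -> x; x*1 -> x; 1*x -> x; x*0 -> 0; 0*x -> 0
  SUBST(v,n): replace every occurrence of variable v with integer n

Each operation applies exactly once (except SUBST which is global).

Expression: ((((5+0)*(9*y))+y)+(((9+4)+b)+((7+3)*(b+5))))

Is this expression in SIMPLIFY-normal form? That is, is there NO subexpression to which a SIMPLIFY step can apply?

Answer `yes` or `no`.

Expression: ((((5+0)*(9*y))+y)+(((9+4)+b)+((7+3)*(b+5))))
Scanning for simplifiable subexpressions (pre-order)...
  at root: ((((5+0)*(9*y))+y)+(((9+4)+b)+((7+3)*(b+5)))) (not simplifiable)
  at L: (((5+0)*(9*y))+y) (not simplifiable)
  at LL: ((5+0)*(9*y)) (not simplifiable)
  at LLL: (5+0) (SIMPLIFIABLE)
  at LLR: (9*y) (not simplifiable)
  at R: (((9+4)+b)+((7+3)*(b+5))) (not simplifiable)
  at RL: ((9+4)+b) (not simplifiable)
  at RLL: (9+4) (SIMPLIFIABLE)
  at RR: ((7+3)*(b+5)) (not simplifiable)
  at RRL: (7+3) (SIMPLIFIABLE)
  at RRR: (b+5) (not simplifiable)
Found simplifiable subexpr at path LLL: (5+0)
One SIMPLIFY step would give: (((5*(9*y))+y)+(((9+4)+b)+((7+3)*(b+5))))
-> NOT in normal form.

Answer: no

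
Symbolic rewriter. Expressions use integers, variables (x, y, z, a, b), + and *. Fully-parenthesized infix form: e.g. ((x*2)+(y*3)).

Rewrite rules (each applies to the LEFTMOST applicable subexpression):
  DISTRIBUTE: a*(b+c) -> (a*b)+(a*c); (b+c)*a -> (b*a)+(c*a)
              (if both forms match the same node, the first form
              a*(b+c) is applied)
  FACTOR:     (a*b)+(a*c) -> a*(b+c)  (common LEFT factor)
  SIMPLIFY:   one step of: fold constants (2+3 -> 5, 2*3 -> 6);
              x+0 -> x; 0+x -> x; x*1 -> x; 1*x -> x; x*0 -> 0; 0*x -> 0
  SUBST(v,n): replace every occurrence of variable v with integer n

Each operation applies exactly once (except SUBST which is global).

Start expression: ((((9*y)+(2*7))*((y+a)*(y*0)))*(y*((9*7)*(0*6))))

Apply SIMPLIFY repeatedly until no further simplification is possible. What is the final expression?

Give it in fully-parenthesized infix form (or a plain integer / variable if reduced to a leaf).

Start: ((((9*y)+(2*7))*((y+a)*(y*0)))*(y*((9*7)*(0*6))))
Step 1: at LLR: (2*7) -> 14; overall: ((((9*y)+(2*7))*((y+a)*(y*0)))*(y*((9*7)*(0*6)))) -> ((((9*y)+14)*((y+a)*(y*0)))*(y*((9*7)*(0*6))))
Step 2: at LRR: (y*0) -> 0; overall: ((((9*y)+14)*((y+a)*(y*0)))*(y*((9*7)*(0*6)))) -> ((((9*y)+14)*((y+a)*0))*(y*((9*7)*(0*6))))
Step 3: at LR: ((y+a)*0) -> 0; overall: ((((9*y)+14)*((y+a)*0))*(y*((9*7)*(0*6)))) -> ((((9*y)+14)*0)*(y*((9*7)*(0*6))))
Step 4: at L: (((9*y)+14)*0) -> 0; overall: ((((9*y)+14)*0)*(y*((9*7)*(0*6)))) -> (0*(y*((9*7)*(0*6))))
Step 5: at root: (0*(y*((9*7)*(0*6)))) -> 0; overall: (0*(y*((9*7)*(0*6)))) -> 0
Fixed point: 0

Answer: 0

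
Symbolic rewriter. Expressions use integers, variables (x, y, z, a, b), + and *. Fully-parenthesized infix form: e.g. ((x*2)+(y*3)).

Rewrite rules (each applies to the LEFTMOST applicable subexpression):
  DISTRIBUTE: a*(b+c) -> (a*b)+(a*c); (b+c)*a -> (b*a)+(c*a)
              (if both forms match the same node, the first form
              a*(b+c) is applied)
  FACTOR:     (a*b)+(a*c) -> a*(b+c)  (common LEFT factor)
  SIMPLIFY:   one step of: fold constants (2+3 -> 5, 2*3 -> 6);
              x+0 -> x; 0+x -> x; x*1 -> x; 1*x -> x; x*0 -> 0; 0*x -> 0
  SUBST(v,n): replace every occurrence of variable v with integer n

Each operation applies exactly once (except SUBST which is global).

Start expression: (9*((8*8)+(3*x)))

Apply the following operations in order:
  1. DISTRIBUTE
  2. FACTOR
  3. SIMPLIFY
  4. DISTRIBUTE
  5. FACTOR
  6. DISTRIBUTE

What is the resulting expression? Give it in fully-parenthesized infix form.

Start: (9*((8*8)+(3*x)))
Apply DISTRIBUTE at root (target: (9*((8*8)+(3*x)))): (9*((8*8)+(3*x))) -> ((9*(8*8))+(9*(3*x)))
Apply FACTOR at root (target: ((9*(8*8))+(9*(3*x)))): ((9*(8*8))+(9*(3*x))) -> (9*((8*8)+(3*x)))
Apply SIMPLIFY at RL (target: (8*8)): (9*((8*8)+(3*x))) -> (9*(64+(3*x)))
Apply DISTRIBUTE at root (target: (9*(64+(3*x)))): (9*(64+(3*x))) -> ((9*64)+(9*(3*x)))
Apply FACTOR at root (target: ((9*64)+(9*(3*x)))): ((9*64)+(9*(3*x))) -> (9*(64+(3*x)))
Apply DISTRIBUTE at root (target: (9*(64+(3*x)))): (9*(64+(3*x))) -> ((9*64)+(9*(3*x)))

Answer: ((9*64)+(9*(3*x)))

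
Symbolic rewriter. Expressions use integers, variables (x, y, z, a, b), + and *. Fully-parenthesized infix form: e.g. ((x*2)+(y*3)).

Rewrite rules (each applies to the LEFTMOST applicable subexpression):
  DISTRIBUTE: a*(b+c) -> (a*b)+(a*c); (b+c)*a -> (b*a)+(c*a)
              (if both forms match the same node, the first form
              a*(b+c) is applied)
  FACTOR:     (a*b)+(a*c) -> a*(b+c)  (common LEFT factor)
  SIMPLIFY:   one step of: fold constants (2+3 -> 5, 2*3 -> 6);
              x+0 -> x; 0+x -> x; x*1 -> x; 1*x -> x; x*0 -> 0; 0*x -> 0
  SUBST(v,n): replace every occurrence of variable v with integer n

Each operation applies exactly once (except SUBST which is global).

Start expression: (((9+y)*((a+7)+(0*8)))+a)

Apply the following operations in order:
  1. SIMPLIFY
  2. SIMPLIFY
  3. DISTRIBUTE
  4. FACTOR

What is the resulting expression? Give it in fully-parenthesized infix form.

Start: (((9+y)*((a+7)+(0*8)))+a)
Apply SIMPLIFY at LRR (target: (0*8)): (((9+y)*((a+7)+(0*8)))+a) -> (((9+y)*((a+7)+0))+a)
Apply SIMPLIFY at LR (target: ((a+7)+0)): (((9+y)*((a+7)+0))+a) -> (((9+y)*(a+7))+a)
Apply DISTRIBUTE at L (target: ((9+y)*(a+7))): (((9+y)*(a+7))+a) -> ((((9+y)*a)+((9+y)*7))+a)
Apply FACTOR at L (target: (((9+y)*a)+((9+y)*7))): ((((9+y)*a)+((9+y)*7))+a) -> (((9+y)*(a+7))+a)

Answer: (((9+y)*(a+7))+a)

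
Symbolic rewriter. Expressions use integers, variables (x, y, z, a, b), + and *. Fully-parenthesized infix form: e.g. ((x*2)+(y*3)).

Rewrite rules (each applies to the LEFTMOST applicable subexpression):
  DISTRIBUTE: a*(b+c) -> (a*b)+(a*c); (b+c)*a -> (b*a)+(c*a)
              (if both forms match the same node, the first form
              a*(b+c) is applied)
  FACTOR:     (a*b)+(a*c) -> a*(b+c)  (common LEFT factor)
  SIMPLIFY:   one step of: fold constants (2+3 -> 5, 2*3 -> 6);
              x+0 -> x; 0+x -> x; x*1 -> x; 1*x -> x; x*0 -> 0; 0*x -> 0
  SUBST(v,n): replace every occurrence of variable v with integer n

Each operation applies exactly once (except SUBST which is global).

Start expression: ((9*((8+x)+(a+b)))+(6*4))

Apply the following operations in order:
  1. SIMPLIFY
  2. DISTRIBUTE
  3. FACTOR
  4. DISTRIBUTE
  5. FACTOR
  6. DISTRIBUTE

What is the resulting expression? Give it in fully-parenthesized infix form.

Answer: (((9*(8+x))+(9*(a+b)))+24)

Derivation:
Start: ((9*((8+x)+(a+b)))+(6*4))
Apply SIMPLIFY at R (target: (6*4)): ((9*((8+x)+(a+b)))+(6*4)) -> ((9*((8+x)+(a+b)))+24)
Apply DISTRIBUTE at L (target: (9*((8+x)+(a+b)))): ((9*((8+x)+(a+b)))+24) -> (((9*(8+x))+(9*(a+b)))+24)
Apply FACTOR at L (target: ((9*(8+x))+(9*(a+b)))): (((9*(8+x))+(9*(a+b)))+24) -> ((9*((8+x)+(a+b)))+24)
Apply DISTRIBUTE at L (target: (9*((8+x)+(a+b)))): ((9*((8+x)+(a+b)))+24) -> (((9*(8+x))+(9*(a+b)))+24)
Apply FACTOR at L (target: ((9*(8+x))+(9*(a+b)))): (((9*(8+x))+(9*(a+b)))+24) -> ((9*((8+x)+(a+b)))+24)
Apply DISTRIBUTE at L (target: (9*((8+x)+(a+b)))): ((9*((8+x)+(a+b)))+24) -> (((9*(8+x))+(9*(a+b)))+24)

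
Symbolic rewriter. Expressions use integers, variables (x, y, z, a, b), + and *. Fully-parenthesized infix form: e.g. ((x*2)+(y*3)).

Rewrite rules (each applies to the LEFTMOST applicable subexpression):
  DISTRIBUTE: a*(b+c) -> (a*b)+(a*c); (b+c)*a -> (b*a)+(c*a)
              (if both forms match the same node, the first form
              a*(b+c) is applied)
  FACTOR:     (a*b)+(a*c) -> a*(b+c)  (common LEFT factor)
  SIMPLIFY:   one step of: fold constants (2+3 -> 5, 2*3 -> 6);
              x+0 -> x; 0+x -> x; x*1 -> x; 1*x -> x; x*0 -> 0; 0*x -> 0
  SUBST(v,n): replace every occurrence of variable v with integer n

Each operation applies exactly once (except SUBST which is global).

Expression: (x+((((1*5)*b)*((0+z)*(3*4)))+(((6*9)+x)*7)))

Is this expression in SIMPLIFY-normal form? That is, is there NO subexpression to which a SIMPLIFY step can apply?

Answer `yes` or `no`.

Answer: no

Derivation:
Expression: (x+((((1*5)*b)*((0+z)*(3*4)))+(((6*9)+x)*7)))
Scanning for simplifiable subexpressions (pre-order)...
  at root: (x+((((1*5)*b)*((0+z)*(3*4)))+(((6*9)+x)*7))) (not simplifiable)
  at R: ((((1*5)*b)*((0+z)*(3*4)))+(((6*9)+x)*7)) (not simplifiable)
  at RL: (((1*5)*b)*((0+z)*(3*4))) (not simplifiable)
  at RLL: ((1*5)*b) (not simplifiable)
  at RLLL: (1*5) (SIMPLIFIABLE)
  at RLR: ((0+z)*(3*4)) (not simplifiable)
  at RLRL: (0+z) (SIMPLIFIABLE)
  at RLRR: (3*4) (SIMPLIFIABLE)
  at RR: (((6*9)+x)*7) (not simplifiable)
  at RRL: ((6*9)+x) (not simplifiable)
  at RRLL: (6*9) (SIMPLIFIABLE)
Found simplifiable subexpr at path RLLL: (1*5)
One SIMPLIFY step would give: (x+(((5*b)*((0+z)*(3*4)))+(((6*9)+x)*7)))
-> NOT in normal form.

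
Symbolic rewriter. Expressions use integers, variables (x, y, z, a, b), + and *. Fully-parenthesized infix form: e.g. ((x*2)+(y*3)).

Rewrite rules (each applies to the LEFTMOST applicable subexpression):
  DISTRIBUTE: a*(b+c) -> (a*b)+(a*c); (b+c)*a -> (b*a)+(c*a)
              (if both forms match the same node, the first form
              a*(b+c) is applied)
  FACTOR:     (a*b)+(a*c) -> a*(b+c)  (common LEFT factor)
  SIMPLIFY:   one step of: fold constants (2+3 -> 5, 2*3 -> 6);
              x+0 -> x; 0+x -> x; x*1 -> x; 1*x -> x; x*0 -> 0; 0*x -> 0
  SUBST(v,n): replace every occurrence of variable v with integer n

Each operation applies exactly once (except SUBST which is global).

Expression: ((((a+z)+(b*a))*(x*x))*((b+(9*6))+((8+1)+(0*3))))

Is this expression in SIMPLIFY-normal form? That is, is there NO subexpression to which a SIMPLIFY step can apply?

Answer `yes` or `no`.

Expression: ((((a+z)+(b*a))*(x*x))*((b+(9*6))+((8+1)+(0*3))))
Scanning for simplifiable subexpressions (pre-order)...
  at root: ((((a+z)+(b*a))*(x*x))*((b+(9*6))+((8+1)+(0*3)))) (not simplifiable)
  at L: (((a+z)+(b*a))*(x*x)) (not simplifiable)
  at LL: ((a+z)+(b*a)) (not simplifiable)
  at LLL: (a+z) (not simplifiable)
  at LLR: (b*a) (not simplifiable)
  at LR: (x*x) (not simplifiable)
  at R: ((b+(9*6))+((8+1)+(0*3))) (not simplifiable)
  at RL: (b+(9*6)) (not simplifiable)
  at RLR: (9*6) (SIMPLIFIABLE)
  at RR: ((8+1)+(0*3)) (not simplifiable)
  at RRL: (8+1) (SIMPLIFIABLE)
  at RRR: (0*3) (SIMPLIFIABLE)
Found simplifiable subexpr at path RLR: (9*6)
One SIMPLIFY step would give: ((((a+z)+(b*a))*(x*x))*((b+54)+((8+1)+(0*3))))
-> NOT in normal form.

Answer: no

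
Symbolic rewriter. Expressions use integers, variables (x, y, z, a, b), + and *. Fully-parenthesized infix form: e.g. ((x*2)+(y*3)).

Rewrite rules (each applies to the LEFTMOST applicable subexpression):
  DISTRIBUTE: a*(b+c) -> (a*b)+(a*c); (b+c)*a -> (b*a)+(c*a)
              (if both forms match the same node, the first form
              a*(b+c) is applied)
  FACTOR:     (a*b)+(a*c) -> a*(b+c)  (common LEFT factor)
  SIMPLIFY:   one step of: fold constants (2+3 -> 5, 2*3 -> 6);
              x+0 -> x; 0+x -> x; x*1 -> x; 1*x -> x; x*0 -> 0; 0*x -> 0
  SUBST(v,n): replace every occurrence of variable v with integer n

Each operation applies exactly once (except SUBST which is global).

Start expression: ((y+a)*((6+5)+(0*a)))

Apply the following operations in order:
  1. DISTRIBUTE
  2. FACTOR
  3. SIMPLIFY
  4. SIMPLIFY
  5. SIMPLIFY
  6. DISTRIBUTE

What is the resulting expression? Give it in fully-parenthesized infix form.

Start: ((y+a)*((6+5)+(0*a)))
Apply DISTRIBUTE at root (target: ((y+a)*((6+5)+(0*a)))): ((y+a)*((6+5)+(0*a))) -> (((y+a)*(6+5))+((y+a)*(0*a)))
Apply FACTOR at root (target: (((y+a)*(6+5))+((y+a)*(0*a)))): (((y+a)*(6+5))+((y+a)*(0*a))) -> ((y+a)*((6+5)+(0*a)))
Apply SIMPLIFY at RL (target: (6+5)): ((y+a)*((6+5)+(0*a))) -> ((y+a)*(11+(0*a)))
Apply SIMPLIFY at RR (target: (0*a)): ((y+a)*(11+(0*a))) -> ((y+a)*(11+0))
Apply SIMPLIFY at R (target: (11+0)): ((y+a)*(11+0)) -> ((y+a)*11)
Apply DISTRIBUTE at root (target: ((y+a)*11)): ((y+a)*11) -> ((y*11)+(a*11))

Answer: ((y*11)+(a*11))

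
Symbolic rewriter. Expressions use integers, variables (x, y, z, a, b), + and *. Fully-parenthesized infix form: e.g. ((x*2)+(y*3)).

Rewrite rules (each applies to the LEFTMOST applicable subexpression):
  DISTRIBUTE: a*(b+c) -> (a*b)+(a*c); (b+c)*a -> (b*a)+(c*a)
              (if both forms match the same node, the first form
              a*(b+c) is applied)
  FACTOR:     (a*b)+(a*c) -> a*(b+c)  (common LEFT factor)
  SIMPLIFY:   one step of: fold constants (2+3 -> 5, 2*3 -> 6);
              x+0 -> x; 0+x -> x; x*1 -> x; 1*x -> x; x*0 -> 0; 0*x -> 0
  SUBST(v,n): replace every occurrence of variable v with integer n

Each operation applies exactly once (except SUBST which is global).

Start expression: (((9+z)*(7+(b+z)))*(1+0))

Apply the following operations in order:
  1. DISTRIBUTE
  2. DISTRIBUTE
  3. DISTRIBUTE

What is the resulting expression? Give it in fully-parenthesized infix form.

Answer: (((((9+z)*7)*1)+(((9+z)*(b+z))*1))+(((9+z)*(7+(b+z)))*0))

Derivation:
Start: (((9+z)*(7+(b+z)))*(1+0))
Apply DISTRIBUTE at root (target: (((9+z)*(7+(b+z)))*(1+0))): (((9+z)*(7+(b+z)))*(1+0)) -> ((((9+z)*(7+(b+z)))*1)+(((9+z)*(7+(b+z)))*0))
Apply DISTRIBUTE at LL (target: ((9+z)*(7+(b+z)))): ((((9+z)*(7+(b+z)))*1)+(((9+z)*(7+(b+z)))*0)) -> (((((9+z)*7)+((9+z)*(b+z)))*1)+(((9+z)*(7+(b+z)))*0))
Apply DISTRIBUTE at L (target: ((((9+z)*7)+((9+z)*(b+z)))*1)): (((((9+z)*7)+((9+z)*(b+z)))*1)+(((9+z)*(7+(b+z)))*0)) -> (((((9+z)*7)*1)+(((9+z)*(b+z))*1))+(((9+z)*(7+(b+z)))*0))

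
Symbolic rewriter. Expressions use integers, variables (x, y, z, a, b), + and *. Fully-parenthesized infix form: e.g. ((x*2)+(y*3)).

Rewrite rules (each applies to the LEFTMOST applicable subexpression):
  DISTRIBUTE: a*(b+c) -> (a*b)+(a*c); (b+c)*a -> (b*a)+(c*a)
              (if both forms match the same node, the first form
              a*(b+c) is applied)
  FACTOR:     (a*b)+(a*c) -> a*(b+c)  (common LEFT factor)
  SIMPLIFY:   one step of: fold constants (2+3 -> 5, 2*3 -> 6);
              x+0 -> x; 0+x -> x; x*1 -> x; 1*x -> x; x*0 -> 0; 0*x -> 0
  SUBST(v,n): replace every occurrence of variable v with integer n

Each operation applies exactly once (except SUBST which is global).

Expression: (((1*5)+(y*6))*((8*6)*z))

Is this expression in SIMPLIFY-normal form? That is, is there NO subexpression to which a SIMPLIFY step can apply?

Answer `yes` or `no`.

Answer: no

Derivation:
Expression: (((1*5)+(y*6))*((8*6)*z))
Scanning for simplifiable subexpressions (pre-order)...
  at root: (((1*5)+(y*6))*((8*6)*z)) (not simplifiable)
  at L: ((1*5)+(y*6)) (not simplifiable)
  at LL: (1*5) (SIMPLIFIABLE)
  at LR: (y*6) (not simplifiable)
  at R: ((8*6)*z) (not simplifiable)
  at RL: (8*6) (SIMPLIFIABLE)
Found simplifiable subexpr at path LL: (1*5)
One SIMPLIFY step would give: ((5+(y*6))*((8*6)*z))
-> NOT in normal form.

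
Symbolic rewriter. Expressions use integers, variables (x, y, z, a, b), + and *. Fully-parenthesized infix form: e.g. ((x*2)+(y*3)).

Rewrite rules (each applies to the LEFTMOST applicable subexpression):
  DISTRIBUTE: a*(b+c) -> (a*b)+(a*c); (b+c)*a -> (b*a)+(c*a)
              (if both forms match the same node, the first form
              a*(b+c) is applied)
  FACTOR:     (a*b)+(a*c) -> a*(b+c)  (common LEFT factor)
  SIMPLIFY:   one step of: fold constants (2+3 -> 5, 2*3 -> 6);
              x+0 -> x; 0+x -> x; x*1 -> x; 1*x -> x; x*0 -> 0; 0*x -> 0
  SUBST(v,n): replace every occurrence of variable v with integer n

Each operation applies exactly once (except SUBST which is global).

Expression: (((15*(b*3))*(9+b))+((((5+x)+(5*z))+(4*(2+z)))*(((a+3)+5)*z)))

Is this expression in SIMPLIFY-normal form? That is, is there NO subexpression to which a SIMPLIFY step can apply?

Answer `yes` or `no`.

Expression: (((15*(b*3))*(9+b))+((((5+x)+(5*z))+(4*(2+z)))*(((a+3)+5)*z)))
Scanning for simplifiable subexpressions (pre-order)...
  at root: (((15*(b*3))*(9+b))+((((5+x)+(5*z))+(4*(2+z)))*(((a+3)+5)*z))) (not simplifiable)
  at L: ((15*(b*3))*(9+b)) (not simplifiable)
  at LL: (15*(b*3)) (not simplifiable)
  at LLR: (b*3) (not simplifiable)
  at LR: (9+b) (not simplifiable)
  at R: ((((5+x)+(5*z))+(4*(2+z)))*(((a+3)+5)*z)) (not simplifiable)
  at RL: (((5+x)+(5*z))+(4*(2+z))) (not simplifiable)
  at RLL: ((5+x)+(5*z)) (not simplifiable)
  at RLLL: (5+x) (not simplifiable)
  at RLLR: (5*z) (not simplifiable)
  at RLR: (4*(2+z)) (not simplifiable)
  at RLRR: (2+z) (not simplifiable)
  at RR: (((a+3)+5)*z) (not simplifiable)
  at RRL: ((a+3)+5) (not simplifiable)
  at RRLL: (a+3) (not simplifiable)
Result: no simplifiable subexpression found -> normal form.

Answer: yes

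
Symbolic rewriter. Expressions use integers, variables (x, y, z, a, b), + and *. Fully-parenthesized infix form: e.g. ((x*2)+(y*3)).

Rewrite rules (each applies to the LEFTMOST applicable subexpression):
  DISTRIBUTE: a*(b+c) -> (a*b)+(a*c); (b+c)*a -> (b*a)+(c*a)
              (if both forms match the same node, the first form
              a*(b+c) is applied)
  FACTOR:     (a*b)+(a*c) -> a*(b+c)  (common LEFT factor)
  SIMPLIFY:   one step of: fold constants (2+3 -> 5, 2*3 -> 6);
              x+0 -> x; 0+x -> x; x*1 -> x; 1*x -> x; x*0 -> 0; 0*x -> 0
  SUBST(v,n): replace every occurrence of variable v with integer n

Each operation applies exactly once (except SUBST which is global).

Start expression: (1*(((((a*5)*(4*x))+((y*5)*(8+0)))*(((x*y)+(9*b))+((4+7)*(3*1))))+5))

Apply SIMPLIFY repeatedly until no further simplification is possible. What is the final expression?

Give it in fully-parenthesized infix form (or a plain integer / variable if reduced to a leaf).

Start: (1*(((((a*5)*(4*x))+((y*5)*(8+0)))*(((x*y)+(9*b))+((4+7)*(3*1))))+5))
Step 1: at root: (1*(((((a*5)*(4*x))+((y*5)*(8+0)))*(((x*y)+(9*b))+((4+7)*(3*1))))+5)) -> (((((a*5)*(4*x))+((y*5)*(8+0)))*(((x*y)+(9*b))+((4+7)*(3*1))))+5); overall: (1*(((((a*5)*(4*x))+((y*5)*(8+0)))*(((x*y)+(9*b))+((4+7)*(3*1))))+5)) -> (((((a*5)*(4*x))+((y*5)*(8+0)))*(((x*y)+(9*b))+((4+7)*(3*1))))+5)
Step 2: at LLRR: (8+0) -> 8; overall: (((((a*5)*(4*x))+((y*5)*(8+0)))*(((x*y)+(9*b))+((4+7)*(3*1))))+5) -> (((((a*5)*(4*x))+((y*5)*8))*(((x*y)+(9*b))+((4+7)*(3*1))))+5)
Step 3: at LRRL: (4+7) -> 11; overall: (((((a*5)*(4*x))+((y*5)*8))*(((x*y)+(9*b))+((4+7)*(3*1))))+5) -> (((((a*5)*(4*x))+((y*5)*8))*(((x*y)+(9*b))+(11*(3*1))))+5)
Step 4: at LRRR: (3*1) -> 3; overall: (((((a*5)*(4*x))+((y*5)*8))*(((x*y)+(9*b))+(11*(3*1))))+5) -> (((((a*5)*(4*x))+((y*5)*8))*(((x*y)+(9*b))+(11*3)))+5)
Step 5: at LRR: (11*3) -> 33; overall: (((((a*5)*(4*x))+((y*5)*8))*(((x*y)+(9*b))+(11*3)))+5) -> (((((a*5)*(4*x))+((y*5)*8))*(((x*y)+(9*b))+33))+5)
Fixed point: (((((a*5)*(4*x))+((y*5)*8))*(((x*y)+(9*b))+33))+5)

Answer: (((((a*5)*(4*x))+((y*5)*8))*(((x*y)+(9*b))+33))+5)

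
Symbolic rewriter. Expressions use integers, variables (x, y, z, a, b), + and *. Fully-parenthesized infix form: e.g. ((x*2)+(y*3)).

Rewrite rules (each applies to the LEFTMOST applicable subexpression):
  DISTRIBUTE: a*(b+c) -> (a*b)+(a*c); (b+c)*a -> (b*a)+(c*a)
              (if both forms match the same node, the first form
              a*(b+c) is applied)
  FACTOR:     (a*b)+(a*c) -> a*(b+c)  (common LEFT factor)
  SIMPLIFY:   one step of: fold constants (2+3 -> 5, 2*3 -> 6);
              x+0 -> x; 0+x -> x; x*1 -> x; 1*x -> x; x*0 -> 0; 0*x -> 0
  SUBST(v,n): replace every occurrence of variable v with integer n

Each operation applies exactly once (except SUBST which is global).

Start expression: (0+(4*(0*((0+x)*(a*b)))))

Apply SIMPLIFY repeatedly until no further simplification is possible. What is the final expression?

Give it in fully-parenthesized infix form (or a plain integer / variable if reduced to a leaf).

Answer: 0

Derivation:
Start: (0+(4*(0*((0+x)*(a*b)))))
Step 1: at root: (0+(4*(0*((0+x)*(a*b))))) -> (4*(0*((0+x)*(a*b)))); overall: (0+(4*(0*((0+x)*(a*b))))) -> (4*(0*((0+x)*(a*b))))
Step 2: at R: (0*((0+x)*(a*b))) -> 0; overall: (4*(0*((0+x)*(a*b)))) -> (4*0)
Step 3: at root: (4*0) -> 0; overall: (4*0) -> 0
Fixed point: 0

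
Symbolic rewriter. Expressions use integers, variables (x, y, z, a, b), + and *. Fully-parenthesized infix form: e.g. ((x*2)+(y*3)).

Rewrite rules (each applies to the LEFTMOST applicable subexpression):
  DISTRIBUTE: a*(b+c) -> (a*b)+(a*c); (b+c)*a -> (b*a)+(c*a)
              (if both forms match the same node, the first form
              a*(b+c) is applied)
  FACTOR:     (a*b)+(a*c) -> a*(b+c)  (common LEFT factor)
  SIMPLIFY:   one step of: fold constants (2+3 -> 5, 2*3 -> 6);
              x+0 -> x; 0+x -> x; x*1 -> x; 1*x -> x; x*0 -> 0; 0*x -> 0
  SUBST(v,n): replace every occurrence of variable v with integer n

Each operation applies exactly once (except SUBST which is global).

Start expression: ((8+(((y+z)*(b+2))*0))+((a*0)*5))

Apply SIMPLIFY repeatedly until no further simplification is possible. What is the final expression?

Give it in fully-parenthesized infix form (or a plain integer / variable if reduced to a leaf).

Start: ((8+(((y+z)*(b+2))*0))+((a*0)*5))
Step 1: at LR: (((y+z)*(b+2))*0) -> 0; overall: ((8+(((y+z)*(b+2))*0))+((a*0)*5)) -> ((8+0)+((a*0)*5))
Step 2: at L: (8+0) -> 8; overall: ((8+0)+((a*0)*5)) -> (8+((a*0)*5))
Step 3: at RL: (a*0) -> 0; overall: (8+((a*0)*5)) -> (8+(0*5))
Step 4: at R: (0*5) -> 0; overall: (8+(0*5)) -> (8+0)
Step 5: at root: (8+0) -> 8; overall: (8+0) -> 8
Fixed point: 8

Answer: 8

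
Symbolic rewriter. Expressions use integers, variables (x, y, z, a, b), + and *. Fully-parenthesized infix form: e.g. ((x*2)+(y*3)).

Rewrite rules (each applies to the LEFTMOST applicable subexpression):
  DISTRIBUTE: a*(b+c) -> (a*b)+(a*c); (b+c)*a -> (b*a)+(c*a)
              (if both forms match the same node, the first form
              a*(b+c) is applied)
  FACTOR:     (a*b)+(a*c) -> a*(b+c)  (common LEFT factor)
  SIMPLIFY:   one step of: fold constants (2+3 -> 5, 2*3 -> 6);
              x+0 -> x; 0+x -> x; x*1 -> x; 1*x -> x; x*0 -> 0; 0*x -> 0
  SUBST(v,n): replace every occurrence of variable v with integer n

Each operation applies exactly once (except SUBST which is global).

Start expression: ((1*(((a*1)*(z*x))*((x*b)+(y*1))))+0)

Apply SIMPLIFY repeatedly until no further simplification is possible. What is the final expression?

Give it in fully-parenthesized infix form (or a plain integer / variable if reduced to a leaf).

Answer: ((a*(z*x))*((x*b)+y))

Derivation:
Start: ((1*(((a*1)*(z*x))*((x*b)+(y*1))))+0)
Step 1: at root: ((1*(((a*1)*(z*x))*((x*b)+(y*1))))+0) -> (1*(((a*1)*(z*x))*((x*b)+(y*1)))); overall: ((1*(((a*1)*(z*x))*((x*b)+(y*1))))+0) -> (1*(((a*1)*(z*x))*((x*b)+(y*1))))
Step 2: at root: (1*(((a*1)*(z*x))*((x*b)+(y*1)))) -> (((a*1)*(z*x))*((x*b)+(y*1))); overall: (1*(((a*1)*(z*x))*((x*b)+(y*1)))) -> (((a*1)*(z*x))*((x*b)+(y*1)))
Step 3: at LL: (a*1) -> a; overall: (((a*1)*(z*x))*((x*b)+(y*1))) -> ((a*(z*x))*((x*b)+(y*1)))
Step 4: at RR: (y*1) -> y; overall: ((a*(z*x))*((x*b)+(y*1))) -> ((a*(z*x))*((x*b)+y))
Fixed point: ((a*(z*x))*((x*b)+y))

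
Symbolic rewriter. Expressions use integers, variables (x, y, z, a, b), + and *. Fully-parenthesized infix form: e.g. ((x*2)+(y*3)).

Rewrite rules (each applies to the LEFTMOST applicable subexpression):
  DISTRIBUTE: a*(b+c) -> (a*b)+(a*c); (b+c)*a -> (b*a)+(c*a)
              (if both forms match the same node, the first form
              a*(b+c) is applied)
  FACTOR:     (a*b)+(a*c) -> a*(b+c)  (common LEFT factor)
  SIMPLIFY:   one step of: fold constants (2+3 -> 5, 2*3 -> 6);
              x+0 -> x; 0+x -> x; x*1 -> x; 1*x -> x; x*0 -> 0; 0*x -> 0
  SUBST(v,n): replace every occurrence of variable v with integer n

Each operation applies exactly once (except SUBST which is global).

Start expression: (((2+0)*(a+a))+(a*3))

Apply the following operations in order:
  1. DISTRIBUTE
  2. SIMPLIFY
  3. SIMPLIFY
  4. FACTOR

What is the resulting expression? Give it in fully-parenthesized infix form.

Answer: ((2*(a+a))+(a*3))

Derivation:
Start: (((2+0)*(a+a))+(a*3))
Apply DISTRIBUTE at L (target: ((2+0)*(a+a))): (((2+0)*(a+a))+(a*3)) -> ((((2+0)*a)+((2+0)*a))+(a*3))
Apply SIMPLIFY at LLL (target: (2+0)): ((((2+0)*a)+((2+0)*a))+(a*3)) -> (((2*a)+((2+0)*a))+(a*3))
Apply SIMPLIFY at LRL (target: (2+0)): (((2*a)+((2+0)*a))+(a*3)) -> (((2*a)+(2*a))+(a*3))
Apply FACTOR at L (target: ((2*a)+(2*a))): (((2*a)+(2*a))+(a*3)) -> ((2*(a+a))+(a*3))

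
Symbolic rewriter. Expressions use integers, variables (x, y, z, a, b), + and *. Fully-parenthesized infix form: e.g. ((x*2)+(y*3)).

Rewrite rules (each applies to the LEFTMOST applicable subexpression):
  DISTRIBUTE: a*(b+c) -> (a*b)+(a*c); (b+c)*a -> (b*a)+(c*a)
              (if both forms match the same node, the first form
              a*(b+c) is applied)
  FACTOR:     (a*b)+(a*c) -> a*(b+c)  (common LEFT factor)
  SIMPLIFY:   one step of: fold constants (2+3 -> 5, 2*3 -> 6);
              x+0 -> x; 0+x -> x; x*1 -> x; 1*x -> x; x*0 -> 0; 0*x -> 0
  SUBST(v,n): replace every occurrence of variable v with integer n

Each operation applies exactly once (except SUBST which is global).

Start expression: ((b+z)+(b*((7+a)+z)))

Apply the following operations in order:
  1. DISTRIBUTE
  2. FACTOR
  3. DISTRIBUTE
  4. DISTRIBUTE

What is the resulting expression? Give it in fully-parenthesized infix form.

Answer: ((b+z)+(((b*7)+(b*a))+(b*z)))

Derivation:
Start: ((b+z)+(b*((7+a)+z)))
Apply DISTRIBUTE at R (target: (b*((7+a)+z))): ((b+z)+(b*((7+a)+z))) -> ((b+z)+((b*(7+a))+(b*z)))
Apply FACTOR at R (target: ((b*(7+a))+(b*z))): ((b+z)+((b*(7+a))+(b*z))) -> ((b+z)+(b*((7+a)+z)))
Apply DISTRIBUTE at R (target: (b*((7+a)+z))): ((b+z)+(b*((7+a)+z))) -> ((b+z)+((b*(7+a))+(b*z)))
Apply DISTRIBUTE at RL (target: (b*(7+a))): ((b+z)+((b*(7+a))+(b*z))) -> ((b+z)+(((b*7)+(b*a))+(b*z)))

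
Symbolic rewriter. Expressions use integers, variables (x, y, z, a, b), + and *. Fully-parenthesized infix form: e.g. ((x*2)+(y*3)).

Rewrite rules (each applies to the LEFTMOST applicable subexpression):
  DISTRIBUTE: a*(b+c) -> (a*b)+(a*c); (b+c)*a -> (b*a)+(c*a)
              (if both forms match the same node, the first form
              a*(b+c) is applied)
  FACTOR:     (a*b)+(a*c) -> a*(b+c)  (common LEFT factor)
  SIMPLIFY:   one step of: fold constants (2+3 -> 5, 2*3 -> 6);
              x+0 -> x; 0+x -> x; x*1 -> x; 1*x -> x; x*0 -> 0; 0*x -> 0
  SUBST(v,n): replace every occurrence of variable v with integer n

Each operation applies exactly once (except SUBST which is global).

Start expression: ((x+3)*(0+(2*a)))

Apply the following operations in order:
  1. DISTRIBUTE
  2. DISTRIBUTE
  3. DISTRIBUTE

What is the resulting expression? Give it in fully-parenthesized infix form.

Start: ((x+3)*(0+(2*a)))
Apply DISTRIBUTE at root (target: ((x+3)*(0+(2*a)))): ((x+3)*(0+(2*a))) -> (((x+3)*0)+((x+3)*(2*a)))
Apply DISTRIBUTE at L (target: ((x+3)*0)): (((x+3)*0)+((x+3)*(2*a))) -> (((x*0)+(3*0))+((x+3)*(2*a)))
Apply DISTRIBUTE at R (target: ((x+3)*(2*a))): (((x*0)+(3*0))+((x+3)*(2*a))) -> (((x*0)+(3*0))+((x*(2*a))+(3*(2*a))))

Answer: (((x*0)+(3*0))+((x*(2*a))+(3*(2*a))))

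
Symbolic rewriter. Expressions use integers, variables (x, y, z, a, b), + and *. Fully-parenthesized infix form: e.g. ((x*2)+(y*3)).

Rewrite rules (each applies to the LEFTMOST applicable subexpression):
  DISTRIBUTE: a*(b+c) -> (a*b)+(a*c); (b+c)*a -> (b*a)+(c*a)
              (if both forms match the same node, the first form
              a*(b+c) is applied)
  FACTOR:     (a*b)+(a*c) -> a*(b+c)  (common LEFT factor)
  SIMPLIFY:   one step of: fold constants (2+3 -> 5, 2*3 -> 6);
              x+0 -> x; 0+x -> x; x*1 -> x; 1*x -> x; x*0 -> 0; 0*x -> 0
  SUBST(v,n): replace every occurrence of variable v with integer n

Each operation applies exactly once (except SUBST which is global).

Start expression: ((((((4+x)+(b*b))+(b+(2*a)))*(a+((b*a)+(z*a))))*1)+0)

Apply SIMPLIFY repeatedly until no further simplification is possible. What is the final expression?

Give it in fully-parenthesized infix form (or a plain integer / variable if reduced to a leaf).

Answer: ((((4+x)+(b*b))+(b+(2*a)))*(a+((b*a)+(z*a))))

Derivation:
Start: ((((((4+x)+(b*b))+(b+(2*a)))*(a+((b*a)+(z*a))))*1)+0)
Step 1: at root: ((((((4+x)+(b*b))+(b+(2*a)))*(a+((b*a)+(z*a))))*1)+0) -> (((((4+x)+(b*b))+(b+(2*a)))*(a+((b*a)+(z*a))))*1); overall: ((((((4+x)+(b*b))+(b+(2*a)))*(a+((b*a)+(z*a))))*1)+0) -> (((((4+x)+(b*b))+(b+(2*a)))*(a+((b*a)+(z*a))))*1)
Step 2: at root: (((((4+x)+(b*b))+(b+(2*a)))*(a+((b*a)+(z*a))))*1) -> ((((4+x)+(b*b))+(b+(2*a)))*(a+((b*a)+(z*a)))); overall: (((((4+x)+(b*b))+(b+(2*a)))*(a+((b*a)+(z*a))))*1) -> ((((4+x)+(b*b))+(b+(2*a)))*(a+((b*a)+(z*a))))
Fixed point: ((((4+x)+(b*b))+(b+(2*a)))*(a+((b*a)+(z*a))))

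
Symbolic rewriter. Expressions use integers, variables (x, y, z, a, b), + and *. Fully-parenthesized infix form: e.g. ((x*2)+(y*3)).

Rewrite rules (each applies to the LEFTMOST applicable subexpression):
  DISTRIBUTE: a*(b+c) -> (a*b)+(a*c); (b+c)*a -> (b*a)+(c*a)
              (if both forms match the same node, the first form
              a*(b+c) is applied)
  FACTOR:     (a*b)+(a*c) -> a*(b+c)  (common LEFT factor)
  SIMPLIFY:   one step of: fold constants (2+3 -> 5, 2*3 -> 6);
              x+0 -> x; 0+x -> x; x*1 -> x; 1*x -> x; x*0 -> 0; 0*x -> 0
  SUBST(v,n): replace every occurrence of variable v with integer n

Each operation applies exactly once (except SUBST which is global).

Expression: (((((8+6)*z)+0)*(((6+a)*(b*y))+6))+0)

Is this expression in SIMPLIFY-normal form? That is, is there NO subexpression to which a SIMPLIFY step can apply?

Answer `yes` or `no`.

Expression: (((((8+6)*z)+0)*(((6+a)*(b*y))+6))+0)
Scanning for simplifiable subexpressions (pre-order)...
  at root: (((((8+6)*z)+0)*(((6+a)*(b*y))+6))+0) (SIMPLIFIABLE)
  at L: ((((8+6)*z)+0)*(((6+a)*(b*y))+6)) (not simplifiable)
  at LL: (((8+6)*z)+0) (SIMPLIFIABLE)
  at LLL: ((8+6)*z) (not simplifiable)
  at LLLL: (8+6) (SIMPLIFIABLE)
  at LR: (((6+a)*(b*y))+6) (not simplifiable)
  at LRL: ((6+a)*(b*y)) (not simplifiable)
  at LRLL: (6+a) (not simplifiable)
  at LRLR: (b*y) (not simplifiable)
Found simplifiable subexpr at path root: (((((8+6)*z)+0)*(((6+a)*(b*y))+6))+0)
One SIMPLIFY step would give: ((((8+6)*z)+0)*(((6+a)*(b*y))+6))
-> NOT in normal form.

Answer: no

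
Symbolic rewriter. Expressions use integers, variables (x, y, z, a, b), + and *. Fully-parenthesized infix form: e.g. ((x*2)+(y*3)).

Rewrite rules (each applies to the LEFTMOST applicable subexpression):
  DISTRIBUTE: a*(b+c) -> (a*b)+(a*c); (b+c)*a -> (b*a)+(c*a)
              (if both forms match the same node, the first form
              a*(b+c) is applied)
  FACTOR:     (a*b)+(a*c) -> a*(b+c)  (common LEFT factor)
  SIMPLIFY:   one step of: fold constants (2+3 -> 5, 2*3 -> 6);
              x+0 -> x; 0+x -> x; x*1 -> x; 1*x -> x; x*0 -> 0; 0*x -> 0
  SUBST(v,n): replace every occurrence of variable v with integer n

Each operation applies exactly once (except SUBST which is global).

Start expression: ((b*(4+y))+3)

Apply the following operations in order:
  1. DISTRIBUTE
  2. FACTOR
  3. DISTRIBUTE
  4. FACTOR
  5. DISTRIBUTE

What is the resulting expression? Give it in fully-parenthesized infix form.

Start: ((b*(4+y))+3)
Apply DISTRIBUTE at L (target: (b*(4+y))): ((b*(4+y))+3) -> (((b*4)+(b*y))+3)
Apply FACTOR at L (target: ((b*4)+(b*y))): (((b*4)+(b*y))+3) -> ((b*(4+y))+3)
Apply DISTRIBUTE at L (target: (b*(4+y))): ((b*(4+y))+3) -> (((b*4)+(b*y))+3)
Apply FACTOR at L (target: ((b*4)+(b*y))): (((b*4)+(b*y))+3) -> ((b*(4+y))+3)
Apply DISTRIBUTE at L (target: (b*(4+y))): ((b*(4+y))+3) -> (((b*4)+(b*y))+3)

Answer: (((b*4)+(b*y))+3)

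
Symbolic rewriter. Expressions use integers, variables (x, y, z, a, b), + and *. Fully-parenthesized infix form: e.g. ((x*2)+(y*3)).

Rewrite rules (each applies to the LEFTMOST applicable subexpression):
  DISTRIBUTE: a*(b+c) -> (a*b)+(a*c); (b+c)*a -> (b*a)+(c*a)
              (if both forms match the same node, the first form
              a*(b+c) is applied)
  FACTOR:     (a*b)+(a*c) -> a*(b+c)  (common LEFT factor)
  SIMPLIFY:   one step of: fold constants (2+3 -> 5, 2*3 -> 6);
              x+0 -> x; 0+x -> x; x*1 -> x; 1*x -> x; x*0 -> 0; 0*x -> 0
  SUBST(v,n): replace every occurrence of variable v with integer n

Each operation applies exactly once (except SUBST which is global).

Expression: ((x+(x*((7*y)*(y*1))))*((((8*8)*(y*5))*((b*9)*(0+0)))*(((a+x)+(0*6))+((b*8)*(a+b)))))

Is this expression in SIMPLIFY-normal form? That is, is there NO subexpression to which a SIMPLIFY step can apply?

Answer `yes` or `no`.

Expression: ((x+(x*((7*y)*(y*1))))*((((8*8)*(y*5))*((b*9)*(0+0)))*(((a+x)+(0*6))+((b*8)*(a+b)))))
Scanning for simplifiable subexpressions (pre-order)...
  at root: ((x+(x*((7*y)*(y*1))))*((((8*8)*(y*5))*((b*9)*(0+0)))*(((a+x)+(0*6))+((b*8)*(a+b))))) (not simplifiable)
  at L: (x+(x*((7*y)*(y*1)))) (not simplifiable)
  at LR: (x*((7*y)*(y*1))) (not simplifiable)
  at LRR: ((7*y)*(y*1)) (not simplifiable)
  at LRRL: (7*y) (not simplifiable)
  at LRRR: (y*1) (SIMPLIFIABLE)
  at R: ((((8*8)*(y*5))*((b*9)*(0+0)))*(((a+x)+(0*6))+((b*8)*(a+b)))) (not simplifiable)
  at RL: (((8*8)*(y*5))*((b*9)*(0+0))) (not simplifiable)
  at RLL: ((8*8)*(y*5)) (not simplifiable)
  at RLLL: (8*8) (SIMPLIFIABLE)
  at RLLR: (y*5) (not simplifiable)
  at RLR: ((b*9)*(0+0)) (not simplifiable)
  at RLRL: (b*9) (not simplifiable)
  at RLRR: (0+0) (SIMPLIFIABLE)
  at RR: (((a+x)+(0*6))+((b*8)*(a+b))) (not simplifiable)
  at RRL: ((a+x)+(0*6)) (not simplifiable)
  at RRLL: (a+x) (not simplifiable)
  at RRLR: (0*6) (SIMPLIFIABLE)
  at RRR: ((b*8)*(a+b)) (not simplifiable)
  at RRRL: (b*8) (not simplifiable)
  at RRRR: (a+b) (not simplifiable)
Found simplifiable subexpr at path LRRR: (y*1)
One SIMPLIFY step would give: ((x+(x*((7*y)*y)))*((((8*8)*(y*5))*((b*9)*(0+0)))*(((a+x)+(0*6))+((b*8)*(a+b)))))
-> NOT in normal form.

Answer: no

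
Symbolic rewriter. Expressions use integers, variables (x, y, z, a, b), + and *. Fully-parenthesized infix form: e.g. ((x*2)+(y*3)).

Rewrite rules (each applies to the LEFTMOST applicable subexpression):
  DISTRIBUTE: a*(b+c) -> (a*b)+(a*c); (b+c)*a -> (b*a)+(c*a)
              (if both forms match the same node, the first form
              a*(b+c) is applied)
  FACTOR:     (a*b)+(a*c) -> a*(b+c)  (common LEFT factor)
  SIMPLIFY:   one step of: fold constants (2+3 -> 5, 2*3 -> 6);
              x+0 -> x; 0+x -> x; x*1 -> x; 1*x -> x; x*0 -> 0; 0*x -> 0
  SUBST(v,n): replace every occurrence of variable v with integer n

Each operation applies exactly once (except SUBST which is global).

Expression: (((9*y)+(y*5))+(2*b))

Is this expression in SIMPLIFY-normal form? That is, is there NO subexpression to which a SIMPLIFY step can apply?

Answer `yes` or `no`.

Answer: yes

Derivation:
Expression: (((9*y)+(y*5))+(2*b))
Scanning for simplifiable subexpressions (pre-order)...
  at root: (((9*y)+(y*5))+(2*b)) (not simplifiable)
  at L: ((9*y)+(y*5)) (not simplifiable)
  at LL: (9*y) (not simplifiable)
  at LR: (y*5) (not simplifiable)
  at R: (2*b) (not simplifiable)
Result: no simplifiable subexpression found -> normal form.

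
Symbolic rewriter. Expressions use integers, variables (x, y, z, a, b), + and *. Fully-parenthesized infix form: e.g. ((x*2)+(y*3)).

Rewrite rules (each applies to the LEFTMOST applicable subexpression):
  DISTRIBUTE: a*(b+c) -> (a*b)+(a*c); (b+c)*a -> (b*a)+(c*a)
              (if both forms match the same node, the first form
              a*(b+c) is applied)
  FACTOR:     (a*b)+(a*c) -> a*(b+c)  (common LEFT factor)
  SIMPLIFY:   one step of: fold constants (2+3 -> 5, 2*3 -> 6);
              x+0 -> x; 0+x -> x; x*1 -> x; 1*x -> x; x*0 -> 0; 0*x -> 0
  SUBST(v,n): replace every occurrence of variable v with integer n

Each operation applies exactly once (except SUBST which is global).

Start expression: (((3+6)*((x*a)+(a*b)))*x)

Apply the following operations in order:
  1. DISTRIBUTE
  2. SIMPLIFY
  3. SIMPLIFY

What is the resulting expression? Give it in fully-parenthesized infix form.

Start: (((3+6)*((x*a)+(a*b)))*x)
Apply DISTRIBUTE at L (target: ((3+6)*((x*a)+(a*b)))): (((3+6)*((x*a)+(a*b)))*x) -> ((((3+6)*(x*a))+((3+6)*(a*b)))*x)
Apply SIMPLIFY at LLL (target: (3+6)): ((((3+6)*(x*a))+((3+6)*(a*b)))*x) -> (((9*(x*a))+((3+6)*(a*b)))*x)
Apply SIMPLIFY at LRL (target: (3+6)): (((9*(x*a))+((3+6)*(a*b)))*x) -> (((9*(x*a))+(9*(a*b)))*x)

Answer: (((9*(x*a))+(9*(a*b)))*x)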